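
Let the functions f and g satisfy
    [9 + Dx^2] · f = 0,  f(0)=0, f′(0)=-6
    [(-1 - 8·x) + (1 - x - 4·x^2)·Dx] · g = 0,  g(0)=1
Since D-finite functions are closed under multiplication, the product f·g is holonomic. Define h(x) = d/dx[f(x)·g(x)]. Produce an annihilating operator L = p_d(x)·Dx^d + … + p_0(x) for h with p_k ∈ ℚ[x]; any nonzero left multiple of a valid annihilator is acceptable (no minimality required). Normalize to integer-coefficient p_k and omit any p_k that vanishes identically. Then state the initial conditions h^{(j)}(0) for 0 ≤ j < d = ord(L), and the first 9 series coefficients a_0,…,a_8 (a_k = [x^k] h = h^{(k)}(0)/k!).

L = (-33 - 162·x - 567·x^2 + 648·x^3 + 1296·x^4) + (6 + 66·x + 216·x^2 + 576·x^3)·Dx + (1 - 10·x - 31·x^2 + 72·x^3 + 144·x^4)·Dx^2  (order 2).
h: a_k = -6, -12, -63, -180, -2661/4, -18783/10, -236427/40, -587043/35, -110360259/2240, …
ICs: h(0) = -6, h′(0) = -12.

f: a_k = 0, -6, 0, 9, 0, -81/20, 0, 243/280, 0, …
g: a_k = 1, 1, 5, 9, 29, 65, 181, 441, 1165, …
h₀=f·g: eliminate ⇒ L₀, order ≤ 2·1.
Derive L from L₀ (diff closure).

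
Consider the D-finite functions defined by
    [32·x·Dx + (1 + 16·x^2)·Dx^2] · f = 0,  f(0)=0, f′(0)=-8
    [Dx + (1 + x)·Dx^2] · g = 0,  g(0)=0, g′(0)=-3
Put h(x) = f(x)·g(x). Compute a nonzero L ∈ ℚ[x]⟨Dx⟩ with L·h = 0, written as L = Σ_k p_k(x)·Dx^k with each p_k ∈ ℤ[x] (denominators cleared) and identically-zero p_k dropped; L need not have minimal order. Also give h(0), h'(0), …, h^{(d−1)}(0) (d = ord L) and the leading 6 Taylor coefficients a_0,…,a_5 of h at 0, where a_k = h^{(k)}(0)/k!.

f: a_k = 0, -8, 0, 128/3, 0, -2048/5, …
g: a_k = 0, -3, 3/2, -1, 3/4, -3/5, …
L₀ := L_f ⊗_s L_g (sym. prod.), ord ≤ 4.
L = (4224 + 8384·x + 204800·x^2 + 531456·x^3 + 491520·x^4 + 212992·x^5 + 262144·x^7)·Dx + (4098 + 28864·x + 258368·x^2 + 1045504·x^3 + 1798144·x^4 + 1523712·x^5 + 573440·x^6 + 786432·x^7 + 917504·x^8)·Dx^2 + (132 + 8644·x + 37632·x^2 + 196032·x^3 + 614400·x^4 + 955392·x^5 + 786432·x^6 + 540672·x^7 + 786432·x^8 + 524288·x^9)·Dx^3 + (65 + 258·x + 2497·x^2 + 8576·x^3 + 30336·x^4 + 76800·x^5 + 118272·x^6 + 98304·x^7 + 98304·x^8 + 131072·x^9 + 65536·x^10)·Dx^4  (order 4).
h: a_k = 0, 0, 24, -12, -120, 58, …
ICs: h(0) = 0, h′(0) = 0, h′′(0) = 48, h′′′(0) = -72.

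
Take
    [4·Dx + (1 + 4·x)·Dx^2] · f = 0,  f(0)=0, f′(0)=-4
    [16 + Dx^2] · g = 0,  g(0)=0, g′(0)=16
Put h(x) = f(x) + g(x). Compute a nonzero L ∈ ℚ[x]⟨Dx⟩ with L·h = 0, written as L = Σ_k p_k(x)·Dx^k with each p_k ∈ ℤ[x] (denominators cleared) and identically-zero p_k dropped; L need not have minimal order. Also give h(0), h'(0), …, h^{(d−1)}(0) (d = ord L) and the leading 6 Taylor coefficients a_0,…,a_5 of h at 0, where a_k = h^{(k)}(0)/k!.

f: a_k = 0, -4, 8, -64/3, 64, -1024/5, …
g: a_k = 0, 16, 0, -128/3, 0, 512/15, …
L₀ := lclm(L_f,L_g); ord L₀ ≤ 2+2.
L = (448 + 512·x + 1024·x^2)·Dx + (48 + 320·x + 768·x^2 + 1024·x^3)·Dx^2 + (28 + 32·x + 64·x^2)·Dx^3 + (3 + 20·x + 48·x^2 + 64·x^3)·Dx^4  (order 4).
h: a_k = 0, 12, 8, -64, 64, -512/3, …
ICs: h(0) = 0, h′(0) = 12, h′′(0) = 16, h′′′(0) = -384.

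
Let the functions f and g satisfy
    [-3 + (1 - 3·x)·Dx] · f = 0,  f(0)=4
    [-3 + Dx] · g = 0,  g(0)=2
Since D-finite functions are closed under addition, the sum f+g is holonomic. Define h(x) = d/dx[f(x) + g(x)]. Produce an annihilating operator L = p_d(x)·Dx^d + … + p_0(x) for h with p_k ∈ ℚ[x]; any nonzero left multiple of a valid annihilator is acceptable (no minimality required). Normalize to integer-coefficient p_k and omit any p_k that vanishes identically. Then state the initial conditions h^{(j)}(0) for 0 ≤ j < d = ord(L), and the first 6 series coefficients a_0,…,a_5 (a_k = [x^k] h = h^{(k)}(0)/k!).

f: a_k = 4, 12, 36, 108, 324, 972, …
g: a_k = 2, 6, 9, 9, 27/4, 81/20, …
f+g: L₀ = lclm(L_f,L_g), ord ≤ 1+1.
Differentiate: ansatz ord ≤ ord L₀ ⇒ L.
L = (36 + 54·x) + (-15 - 18·x + 27·x^2)·Dx + (1 - 9·x^2)·Dx^2  (order 2).
h: a_k = 18, 90, 351, 1323, 19521/4, 350163/20, …
ICs: h(0) = 18, h′(0) = 90.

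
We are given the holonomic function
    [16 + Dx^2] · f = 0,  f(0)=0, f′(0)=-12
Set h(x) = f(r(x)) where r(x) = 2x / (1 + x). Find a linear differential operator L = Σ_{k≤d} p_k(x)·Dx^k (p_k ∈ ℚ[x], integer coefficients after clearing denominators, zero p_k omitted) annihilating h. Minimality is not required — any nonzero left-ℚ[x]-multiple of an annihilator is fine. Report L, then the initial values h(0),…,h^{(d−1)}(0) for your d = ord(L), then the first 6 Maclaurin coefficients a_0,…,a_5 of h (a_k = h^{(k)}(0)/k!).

f: a_k = 0, -12, 0, 32, 0, -128/5, …
Substitute x→r, Dx→(1/r')Dx; clear ⇒ L₀.
L = 64 + (2 + 6·x + 6·x^2 + 2·x^3)·Dx + (1 + 4·x + 6·x^2 + 4·x^3 + x^4)·Dx^2  (order 2).
h: a_k = 0, -24, 24, 232, -744, 3464/5, …
ICs: h(0) = 0, h′(0) = -24.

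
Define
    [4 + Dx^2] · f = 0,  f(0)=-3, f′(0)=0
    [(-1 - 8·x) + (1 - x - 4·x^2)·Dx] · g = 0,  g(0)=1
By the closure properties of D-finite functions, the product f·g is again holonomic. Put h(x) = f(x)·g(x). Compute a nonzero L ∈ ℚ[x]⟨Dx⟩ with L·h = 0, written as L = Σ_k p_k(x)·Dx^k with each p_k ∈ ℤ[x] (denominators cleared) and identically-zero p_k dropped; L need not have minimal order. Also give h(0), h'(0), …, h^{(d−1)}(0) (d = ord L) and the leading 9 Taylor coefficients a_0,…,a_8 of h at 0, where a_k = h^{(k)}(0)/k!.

f: a_k = -3, 0, 6, 0, -2, 0, 4/15, 0, -2/105, …
g: a_k = 1, 1, 5, 9, 29, 65, 181, 441, 1165, …
L₀ := L_f ⊗_s L_g (sym. prod.), ord ≤ 2.
L = (4 + 4·x + 16·x^2) + (2 + 16·x)·Dx + (-1 + x + 4·x^2)·Dx^2  (order 2).
h: a_k = -3, -3, -9, -21, -59, -143, -5681/15, -14261/15, -86299/35, …
ICs: h(0) = -3, h′(0) = -3.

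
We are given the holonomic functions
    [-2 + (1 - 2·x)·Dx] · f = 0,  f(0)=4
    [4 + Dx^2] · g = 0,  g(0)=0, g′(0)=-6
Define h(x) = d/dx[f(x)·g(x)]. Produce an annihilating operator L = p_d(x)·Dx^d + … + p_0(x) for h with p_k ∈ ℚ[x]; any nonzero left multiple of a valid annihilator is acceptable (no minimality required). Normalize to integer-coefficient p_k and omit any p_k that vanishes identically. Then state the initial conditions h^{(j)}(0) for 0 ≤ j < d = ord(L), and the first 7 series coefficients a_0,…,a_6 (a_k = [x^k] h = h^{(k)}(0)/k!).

f: a_k = 4, 8, 16, 32, 64, 128, 256, …
g: a_k = 0, -6, 0, 4, 0, -4/5, 0, …
L₀ := L_f ⊗_s L_g (sym. prod.), ord ≤ 2.
h=h₀': d/dx-closure on L₀ ⇒ L.
L = (-4 - 16·x + 16·x^2) + (-4 + 8·x)·Dx + (1 - 4·x + 4·x^2)·Dx^2  (order 2).
h: a_k = -24, -96, -240, -640, -1616, -19392/5, -135712/15, …
ICs: h(0) = -24, h′(0) = -96.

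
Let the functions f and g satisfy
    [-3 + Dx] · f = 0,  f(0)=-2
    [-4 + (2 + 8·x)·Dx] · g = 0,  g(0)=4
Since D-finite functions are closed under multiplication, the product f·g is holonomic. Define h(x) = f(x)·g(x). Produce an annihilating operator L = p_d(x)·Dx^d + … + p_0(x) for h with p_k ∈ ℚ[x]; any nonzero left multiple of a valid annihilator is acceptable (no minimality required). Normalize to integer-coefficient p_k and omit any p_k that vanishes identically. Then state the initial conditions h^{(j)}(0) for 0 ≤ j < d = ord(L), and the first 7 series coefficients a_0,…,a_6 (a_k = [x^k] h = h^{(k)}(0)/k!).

f: a_k = -2, -6, -9, -9, -27/4, -81/20, -81/40, …
g: a_k = 4, 8, -8, 16, -40, 112, -336, …
Product ⇒ symmetric product L₀, ord ≤ 1.
L = (-5 - 12·x) + (1 + 4·x)·Dx  (order 1).
h: a_k = -8, -40, -68, -92, -43, -631/5, 459/2, …
ICs: h(0) = -8.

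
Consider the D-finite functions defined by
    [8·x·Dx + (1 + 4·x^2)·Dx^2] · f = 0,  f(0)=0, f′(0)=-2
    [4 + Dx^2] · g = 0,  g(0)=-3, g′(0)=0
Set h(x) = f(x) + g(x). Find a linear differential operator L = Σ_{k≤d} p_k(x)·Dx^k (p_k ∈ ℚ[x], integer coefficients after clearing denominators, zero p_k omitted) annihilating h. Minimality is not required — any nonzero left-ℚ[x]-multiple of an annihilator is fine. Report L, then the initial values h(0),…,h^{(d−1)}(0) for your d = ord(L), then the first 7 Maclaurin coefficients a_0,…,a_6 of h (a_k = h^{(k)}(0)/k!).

L = (-352·x + 1792·x^3 + 512·x^5)·Dx + (-4 + 112·x^2 + 576·x^4 + 256·x^6)·Dx^2 + (-88·x + 448·x^3 + 128·x^5)·Dx^3 + (-1 + 28·x^2 + 144·x^4 + 64·x^6)·Dx^4  (order 4).
h: a_k = -3, -2, 6, 8/3, -2, -32/5, 4/15, …
ICs: h(0) = -3, h′(0) = -2, h′′(0) = 12, h′′′(0) = 16.

f: a_k = 0, -2, 0, 8/3, 0, -32/5, 0, …
g: a_k = -3, 0, 6, 0, -2, 0, 4/15, …
L₀ := lclm(L_f,L_g); ord L₀ ≤ 2+2.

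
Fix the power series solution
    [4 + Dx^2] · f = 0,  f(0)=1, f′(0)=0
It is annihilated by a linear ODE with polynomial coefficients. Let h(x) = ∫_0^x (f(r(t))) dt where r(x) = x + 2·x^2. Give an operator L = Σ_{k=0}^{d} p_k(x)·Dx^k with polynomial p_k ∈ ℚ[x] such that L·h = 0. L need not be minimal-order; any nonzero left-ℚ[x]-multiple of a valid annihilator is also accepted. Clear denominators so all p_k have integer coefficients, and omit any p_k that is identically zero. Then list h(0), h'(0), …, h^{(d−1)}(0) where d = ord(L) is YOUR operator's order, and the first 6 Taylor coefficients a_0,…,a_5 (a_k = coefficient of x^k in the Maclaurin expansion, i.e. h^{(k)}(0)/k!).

f: a_k = 1, 0, -2, 0, 2/3, 0, …
L₀ from L_f via x↦r, Dx↦r'^{-1}Dx.
Integrate: L := L₀·Dx.
L = (4 + 48·x + 192·x^2 + 256·x^3)·Dx - 4·Dx^2 + (1 + 4·x)·Dx^3  (order 3).
h: a_k = 0, 1, 0, -2/3, -2, -22/15, …
ICs: h(0) = 0, h′(0) = 1, h′′(0) = 0.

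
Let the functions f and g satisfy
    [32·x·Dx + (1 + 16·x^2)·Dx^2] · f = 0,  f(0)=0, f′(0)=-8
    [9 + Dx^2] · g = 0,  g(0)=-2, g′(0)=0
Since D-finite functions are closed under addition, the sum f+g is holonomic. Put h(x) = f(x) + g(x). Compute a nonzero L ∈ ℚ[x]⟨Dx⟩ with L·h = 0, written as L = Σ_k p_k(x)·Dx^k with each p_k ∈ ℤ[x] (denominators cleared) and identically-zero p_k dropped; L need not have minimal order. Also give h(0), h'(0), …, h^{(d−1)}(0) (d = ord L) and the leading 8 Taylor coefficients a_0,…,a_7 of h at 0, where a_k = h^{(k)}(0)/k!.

L = (-52704·x + 967680·x^3 + 663552·x^5)·Dx + (-207 + 13104·x^2 + 283392·x^4 + 331776·x^6)·Dx^2 + (-5856·x + 107520·x^3 + 73728·x^5)·Dx^3 + (-23 + 1456·x^2 + 31488·x^4 + 36864·x^6)·Dx^4  (order 4).
h: a_k = -2, -8, 9, 128/3, -27/4, -2048/5, 81/40, 32768/7, …
ICs: h(0) = -2, h′(0) = -8, h′′(0) = 18, h′′′(0) = 256.

f: a_k = 0, -8, 0, 128/3, 0, -2048/5, 0, 32768/7, …
g: a_k = -2, 0, 9, 0, -27/4, 0, 81/40, 0, …
f+g: L₀ = lclm(L_f,L_g), ord ≤ 2+2.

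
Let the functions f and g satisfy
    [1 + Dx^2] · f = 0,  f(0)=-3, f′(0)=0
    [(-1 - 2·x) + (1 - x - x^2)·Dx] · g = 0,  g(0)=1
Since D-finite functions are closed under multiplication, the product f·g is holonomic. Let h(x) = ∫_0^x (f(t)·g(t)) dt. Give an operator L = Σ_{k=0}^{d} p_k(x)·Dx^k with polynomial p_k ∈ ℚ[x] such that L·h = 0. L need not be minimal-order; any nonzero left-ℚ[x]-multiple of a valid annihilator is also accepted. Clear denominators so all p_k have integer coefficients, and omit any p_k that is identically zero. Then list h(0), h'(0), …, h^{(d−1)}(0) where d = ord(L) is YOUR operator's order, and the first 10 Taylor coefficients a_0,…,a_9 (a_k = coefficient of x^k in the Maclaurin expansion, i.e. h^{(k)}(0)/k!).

f: a_k = -3, 0, 3/2, 0, -1/8, 0, 1/240, 0, -1/13440, 0, …
g: a_k = 1, 1, 2, 3, 5, 8, 13, 21, 34, 55, …
L₀ := L_f ⊗_s L_g (sym. prod.), ord ≤ 2.
h=∫h₀ ⇒ L = L₀·Dx.
L = (1 + x + x^2)·Dx + (2 + 4·x)·Dx^2 + (-1 + x + x^2)·Dx^3  (order 3).
h: a_k = 0, -3, -3/2, -3/2, -15/8, -97/40, -157/48, -7619/1680, -12329/1920, -124121/13440, …
ICs: h(0) = 0, h′(0) = -3, h′′(0) = -3.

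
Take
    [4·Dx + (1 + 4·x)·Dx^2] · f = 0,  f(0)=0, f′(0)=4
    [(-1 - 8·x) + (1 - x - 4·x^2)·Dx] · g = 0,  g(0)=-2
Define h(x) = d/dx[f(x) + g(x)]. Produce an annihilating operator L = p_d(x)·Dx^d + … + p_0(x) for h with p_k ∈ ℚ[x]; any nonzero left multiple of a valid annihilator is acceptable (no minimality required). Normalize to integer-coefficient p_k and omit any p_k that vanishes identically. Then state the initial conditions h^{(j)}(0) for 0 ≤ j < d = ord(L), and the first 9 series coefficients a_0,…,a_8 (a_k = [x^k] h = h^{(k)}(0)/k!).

L = (-268 - 1616·x - 5504·x^2 - 4608·x^3 - 6144·x^4) + (-11 - 360·x - 3008·x^2 - 7680·x^3 - 9472·x^4 - 10240·x^5)·Dx + (7 + 67·x + 154·x^2 - 136·x^3 - 928·x^4 - 2176·x^5 - 2048·x^6)·Dx^2  (order 2).
h: a_k = 2, -36, 10, -488, 374, -6268, 10210, -84176, 209422, …
ICs: h(0) = 2, h′(0) = -36.

f: a_k = 0, 4, -8, 64/3, -64, 1024/5, -2048/3, 16384/7, -8192, …
g: a_k = -2, -2, -10, -18, -58, -130, -362, -882, -2330, …
h₀=f+g: left-lcm gives L₀, ord ≤ 3.
h=h₀': d/dx-closure on L₀ ⇒ L.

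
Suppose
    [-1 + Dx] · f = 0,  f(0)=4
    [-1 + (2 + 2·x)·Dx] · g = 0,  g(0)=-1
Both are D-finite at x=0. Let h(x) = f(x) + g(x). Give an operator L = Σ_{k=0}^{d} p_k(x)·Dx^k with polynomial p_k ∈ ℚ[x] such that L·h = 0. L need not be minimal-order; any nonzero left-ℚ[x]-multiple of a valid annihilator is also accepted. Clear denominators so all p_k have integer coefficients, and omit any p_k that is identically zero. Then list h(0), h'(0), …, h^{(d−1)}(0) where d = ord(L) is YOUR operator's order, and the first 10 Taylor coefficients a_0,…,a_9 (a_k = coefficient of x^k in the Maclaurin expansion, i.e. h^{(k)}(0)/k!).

L = (3 + 2·x) + (-5 - 8·x - 4·x^2)·Dx + (2 + 6·x + 4·x^2)·Dx^2  (order 2).
h: a_k = 3, 7/2, 17/8, 29/48, 79/384, 23/3840, 1201/46080, -9883/645120, 136159/10321920, -2024977/185794560, …
ICs: h(0) = 3, h′(0) = 7/2.

f: a_k = 4, 4, 2, 2/3, 1/6, 1/30, 1/180, 1/1260, 1/10080, 1/90720, …
g: a_k = -1, -1/2, 1/8, -1/16, 5/128, -7/256, 21/1024, -33/2048, 429/32768, -715/65536, …
f+g: L₀ = lclm(L_f,L_g), ord ≤ 1+1.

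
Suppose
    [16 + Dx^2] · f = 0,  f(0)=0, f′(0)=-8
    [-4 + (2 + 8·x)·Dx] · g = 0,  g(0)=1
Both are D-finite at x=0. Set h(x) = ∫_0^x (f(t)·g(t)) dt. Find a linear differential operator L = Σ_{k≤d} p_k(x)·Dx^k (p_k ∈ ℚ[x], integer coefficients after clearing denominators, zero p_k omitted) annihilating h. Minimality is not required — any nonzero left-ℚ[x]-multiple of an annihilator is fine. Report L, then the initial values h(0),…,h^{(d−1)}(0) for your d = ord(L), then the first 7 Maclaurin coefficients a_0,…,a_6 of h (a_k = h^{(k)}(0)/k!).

f: a_k = 0, -8, 0, 64/3, 0, -256/15, 0, …
g: a_k = 1, 2, -2, 4, -10, 28, -84, …
L₀ := L_f ⊗_s L_g (sym. prod.), ord ≤ 2.
Integrate: L := L₀·Dx.
L = (28 + 128·x + 256·x^2)·Dx + (-4 - 16·x)·Dx^2 + (1 + 8·x + 16·x^2)·Dx^3  (order 3).
h: a_k = 0, 0, -4, -16/3, 28/3, 32/15, 152/45, …
ICs: h(0) = 0, h′(0) = 0, h′′(0) = -8.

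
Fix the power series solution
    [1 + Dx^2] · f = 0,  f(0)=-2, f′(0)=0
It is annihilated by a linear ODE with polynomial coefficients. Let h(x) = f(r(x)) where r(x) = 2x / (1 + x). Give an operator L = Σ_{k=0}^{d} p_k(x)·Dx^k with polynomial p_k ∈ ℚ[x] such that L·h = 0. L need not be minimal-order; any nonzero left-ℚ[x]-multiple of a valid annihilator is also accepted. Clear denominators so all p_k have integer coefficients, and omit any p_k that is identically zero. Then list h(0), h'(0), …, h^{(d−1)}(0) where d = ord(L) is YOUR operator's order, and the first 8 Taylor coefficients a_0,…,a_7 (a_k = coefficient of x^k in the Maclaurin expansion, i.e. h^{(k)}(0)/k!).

L = 4 + (2 + 6·x + 6·x^2 + 2·x^3)·Dx + (1 + 4·x + 6·x^2 + 4·x^3 + x^4)·Dx^2  (order 2).
h: a_k = -2, 0, 4, -8, 32/3, -32/3, 308/45, 8/5, …
ICs: h(0) = -2, h′(0) = 0.

f: a_k = -2, 0, 1, 0, -1/12, 0, 1/360, 0, …
L₀ from L_f via x↦r, Dx↦r'^{-1}Dx.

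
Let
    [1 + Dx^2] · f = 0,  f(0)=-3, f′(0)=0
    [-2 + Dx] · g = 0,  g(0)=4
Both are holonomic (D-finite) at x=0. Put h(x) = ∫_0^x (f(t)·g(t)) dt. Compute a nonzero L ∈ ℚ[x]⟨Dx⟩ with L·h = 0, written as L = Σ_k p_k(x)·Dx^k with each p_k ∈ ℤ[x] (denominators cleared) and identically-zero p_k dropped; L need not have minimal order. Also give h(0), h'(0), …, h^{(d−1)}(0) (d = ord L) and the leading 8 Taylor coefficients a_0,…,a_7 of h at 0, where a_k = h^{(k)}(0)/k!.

f: a_k = -3, 0, 3/2, 0, -1/8, 0, 1/240, 0, …
g: a_k = 4, 8, 8, 16/3, 8/3, 16/15, 16/45, 32/315, …
h₀=f·g: eliminate ⇒ L₀, order ≤ 2·1.
h=∫h₀ ⇒ L = L₀·Dx.
L = 5·Dx - 4·Dx^2 + Dx^3  (order 3).
h: a_k = 0, -12, -12, -6, -1, 7/10, 19/30, 39/140, …
ICs: h(0) = 0, h′(0) = -12, h′′(0) = -24.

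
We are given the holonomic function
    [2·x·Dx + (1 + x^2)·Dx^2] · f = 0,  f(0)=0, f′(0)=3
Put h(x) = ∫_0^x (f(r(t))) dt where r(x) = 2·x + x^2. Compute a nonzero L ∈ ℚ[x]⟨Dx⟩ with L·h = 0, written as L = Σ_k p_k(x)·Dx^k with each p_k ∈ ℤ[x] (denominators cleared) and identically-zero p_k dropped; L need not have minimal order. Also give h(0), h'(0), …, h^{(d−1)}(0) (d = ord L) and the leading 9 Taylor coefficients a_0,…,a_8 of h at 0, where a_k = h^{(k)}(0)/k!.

f: a_k = 0, 3, 0, -1, 0, 3/5, 0, -3/7, 0, …
Change of var in L_f (x↦r) gives L₀.
Integrate: L := L₀·Dx.
L = (-1 + 8·x + 16·x^2 + 12·x^3 + 3·x^4)·Dx^2 + (1 + x + 4·x^2 + 8·x^3 + 5·x^4 + x^5)·Dx^3  (order 3).
h: a_k = 0, 0, 3, 1, -2, -12/5, 11/5, 47/7, -6/7, …
ICs: h(0) = 0, h′(0) = 0, h′′(0) = 6.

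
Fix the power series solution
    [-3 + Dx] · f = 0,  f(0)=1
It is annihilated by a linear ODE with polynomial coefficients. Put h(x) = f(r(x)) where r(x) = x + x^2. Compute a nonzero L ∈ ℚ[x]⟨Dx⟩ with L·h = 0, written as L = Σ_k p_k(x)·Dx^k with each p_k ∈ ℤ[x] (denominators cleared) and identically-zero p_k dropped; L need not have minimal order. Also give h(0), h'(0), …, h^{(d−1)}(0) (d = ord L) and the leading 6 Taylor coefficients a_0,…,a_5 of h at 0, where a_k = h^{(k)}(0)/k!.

L = (-3 - 6·x) + Dx  (order 1).
h: a_k = 1, 3, 15/2, 27/2, 171/8, 1161/40, …
ICs: h(0) = 1.

f: a_k = 1, 3, 9/2, 9/2, 27/8, 81/40, …
Change of var in L_f (x↦r) gives L₀.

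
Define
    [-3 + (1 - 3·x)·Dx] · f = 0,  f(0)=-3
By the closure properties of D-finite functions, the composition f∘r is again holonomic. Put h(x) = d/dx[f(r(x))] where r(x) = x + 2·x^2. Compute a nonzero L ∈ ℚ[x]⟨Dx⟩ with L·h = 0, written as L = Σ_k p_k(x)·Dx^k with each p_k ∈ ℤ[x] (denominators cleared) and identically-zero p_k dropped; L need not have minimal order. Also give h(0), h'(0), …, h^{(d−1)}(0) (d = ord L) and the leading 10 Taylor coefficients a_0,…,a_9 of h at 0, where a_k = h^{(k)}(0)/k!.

f: a_k = -3, -9, -27, -81, -243, -729, -2187, -6561, -19683, -59049, …
L₀ from L_f via x↦r, Dx↦r'^{-1}Dx.
h=h₀': d/dx-closure on L₀ ⇒ L.
L = (10 + 36·x + 72·x^2) + (-1 - x + 18·x^2 + 24·x^3)·Dx  (order 1).
h: a_k = -9, -90, -567, -3348, -18225, -95742, -488187, -2439720, -12000069, -58298130, …
ICs: h(0) = -9.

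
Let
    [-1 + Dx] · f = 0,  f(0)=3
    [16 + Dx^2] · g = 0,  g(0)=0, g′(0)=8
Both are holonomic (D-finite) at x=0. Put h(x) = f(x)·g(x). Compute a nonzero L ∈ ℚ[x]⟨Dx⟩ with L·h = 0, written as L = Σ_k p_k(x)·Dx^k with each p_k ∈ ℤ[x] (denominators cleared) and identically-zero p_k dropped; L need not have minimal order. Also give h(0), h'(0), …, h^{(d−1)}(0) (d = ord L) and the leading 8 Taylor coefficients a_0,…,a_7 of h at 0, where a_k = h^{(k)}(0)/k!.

L = 17 - 2·Dx + Dx^2  (order 2).
h: a_k = 0, 24, 24, -52, -60, 101/5, 611/15, 727/210, …
ICs: h(0) = 0, h′(0) = 24.

f: a_k = 3, 3, 3/2, 1/2, 1/8, 1/40, 1/240, 1/1680, …
g: a_k = 0, 8, 0, -64/3, 0, 256/15, 0, -2048/315, …
Sym-product of L_f,L_g gives L₀ (≤ ord 2).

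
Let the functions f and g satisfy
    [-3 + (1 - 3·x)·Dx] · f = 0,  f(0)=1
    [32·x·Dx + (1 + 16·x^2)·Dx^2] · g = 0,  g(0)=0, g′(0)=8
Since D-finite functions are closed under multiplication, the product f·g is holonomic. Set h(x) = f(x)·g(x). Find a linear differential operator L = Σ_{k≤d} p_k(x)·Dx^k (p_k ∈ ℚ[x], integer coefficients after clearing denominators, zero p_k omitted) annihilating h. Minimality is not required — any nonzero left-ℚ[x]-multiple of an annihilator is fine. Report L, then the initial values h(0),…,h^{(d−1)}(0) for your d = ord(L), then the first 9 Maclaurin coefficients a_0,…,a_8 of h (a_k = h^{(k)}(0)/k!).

L = 96·x + (6 - 32·x + 192·x^2)·Dx + (-1 + 3·x - 16·x^2 + 48·x^3)·Dx^2  (order 2).
h: a_k = 0, 8, 24, 88/3, 88, 3368/5, 10104/5, 48344/35, 145032/35, …
ICs: h(0) = 0, h′(0) = 8.

f: a_k = 1, 3, 9, 27, 81, 243, 729, 2187, 6561, …
g: a_k = 0, 8, 0, -128/3, 0, 2048/5, 0, -32768/7, 0, …
f·g: L₀ = L_f ⊗_s L_g, ord ≤ 1·2.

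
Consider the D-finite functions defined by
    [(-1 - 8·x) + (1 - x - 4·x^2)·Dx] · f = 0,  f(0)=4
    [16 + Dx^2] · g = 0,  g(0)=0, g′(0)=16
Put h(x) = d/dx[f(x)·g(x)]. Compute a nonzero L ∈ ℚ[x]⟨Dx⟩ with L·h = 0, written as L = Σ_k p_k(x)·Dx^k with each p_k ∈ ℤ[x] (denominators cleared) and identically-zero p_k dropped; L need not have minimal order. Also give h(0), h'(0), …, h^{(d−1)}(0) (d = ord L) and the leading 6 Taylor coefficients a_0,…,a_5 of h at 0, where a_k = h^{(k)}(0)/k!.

f: a_k = 4, 4, 20, 36, 116, 260, …
g: a_k = 0, 16, 0, -128/3, 0, 512/15, …
f·g: L₀ = L_f ⊗_s L_g, ord ≤ 1·2.
Derive L from L₀ (diff closure).
L = (-12 - 64·x - 224·x^2 + 256·x^3 + 512·x^4) + (-1 - 4·x + 48·x^2 + 128·x^3)·Dx + (1 - 3·x - 10·x^2 + 16·x^3 + 32·x^4)·Dx^2  (order 2).
h: a_k = 64, 128, 448, 4864/3, 5696, 82816/5, …
ICs: h(0) = 64, h′(0) = 128.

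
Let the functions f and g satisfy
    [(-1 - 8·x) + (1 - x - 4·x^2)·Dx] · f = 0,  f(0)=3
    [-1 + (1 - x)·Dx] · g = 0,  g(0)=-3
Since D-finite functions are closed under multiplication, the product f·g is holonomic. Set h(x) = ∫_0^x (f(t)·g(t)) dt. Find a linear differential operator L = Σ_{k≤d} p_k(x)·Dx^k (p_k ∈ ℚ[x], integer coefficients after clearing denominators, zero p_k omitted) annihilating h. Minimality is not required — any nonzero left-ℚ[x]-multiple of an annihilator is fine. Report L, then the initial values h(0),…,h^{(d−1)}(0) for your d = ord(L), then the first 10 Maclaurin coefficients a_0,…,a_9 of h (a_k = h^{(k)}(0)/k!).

L = (-2 - 6·x + 12·x^2)·Dx + (1 - 2·x - 3·x^2 + 4·x^3)·Dx^2  (order 2).
h: a_k = 0, -9, -9, -21, -36, -81, -165, -2619/7, -1647/2, -1897, …
ICs: h(0) = 0, h′(0) = -9.

f: a_k = 3, 3, 15, 27, 87, 195, 543, 1323, 3495, 8787, …
g: a_k = -3, -3, -3, -3, -3, -3, -3, -3, -3, -3, …
h₀=f·g: eliminate ⇒ L₀, order ≤ 1·1.
∫: right-multiply L₀ by Dx.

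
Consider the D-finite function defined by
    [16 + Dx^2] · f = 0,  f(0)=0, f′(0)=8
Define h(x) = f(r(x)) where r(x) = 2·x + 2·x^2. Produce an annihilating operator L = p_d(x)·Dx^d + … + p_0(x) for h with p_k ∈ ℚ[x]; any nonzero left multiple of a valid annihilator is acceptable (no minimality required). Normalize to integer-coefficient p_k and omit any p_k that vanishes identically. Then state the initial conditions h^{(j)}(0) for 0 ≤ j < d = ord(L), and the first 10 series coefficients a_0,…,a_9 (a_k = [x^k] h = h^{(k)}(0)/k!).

f: a_k = 0, 8, 0, -64/3, 0, 256/15, 0, -2048/315, 0, 4096/2835, …
h₀=f(r): pull back L_f along r ⇒ L₀.
L = (64 + 384·x + 768·x^2 + 512·x^3) - 2·Dx + (1 + 2·x)·Dx^2  (order 2).
h: a_k = 0, 16, 16, -512/3, -512, 512/15, 2560, 1458176/315, -16384/45, -39706624/2835, …
ICs: h(0) = 0, h′(0) = 16.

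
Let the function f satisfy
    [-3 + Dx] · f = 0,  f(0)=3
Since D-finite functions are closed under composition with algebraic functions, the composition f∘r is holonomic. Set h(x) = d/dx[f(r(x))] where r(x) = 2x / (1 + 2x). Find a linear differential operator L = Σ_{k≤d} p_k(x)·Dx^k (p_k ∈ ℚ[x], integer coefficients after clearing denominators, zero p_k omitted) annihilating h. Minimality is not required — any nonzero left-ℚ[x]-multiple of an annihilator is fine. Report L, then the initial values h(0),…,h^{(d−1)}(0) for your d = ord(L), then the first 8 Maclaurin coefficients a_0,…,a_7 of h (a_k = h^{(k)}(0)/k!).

L = (2 - 8·x) + (-1 - 4·x - 4·x^2)·Dx  (order 1).
h: a_k = 18, 36, -108, 72, 252, -4968/5, 9864/5, -77904/35, …
ICs: h(0) = 18.

f: a_k = 3, 9, 27/2, 27/2, 81/8, 243/40, 243/80, 729/560, …
f∘r: x↦r, Dx↦Dx/r' in L_f ⇒ L₀.
h₀' ⇒ L via d/dx closure of L₀.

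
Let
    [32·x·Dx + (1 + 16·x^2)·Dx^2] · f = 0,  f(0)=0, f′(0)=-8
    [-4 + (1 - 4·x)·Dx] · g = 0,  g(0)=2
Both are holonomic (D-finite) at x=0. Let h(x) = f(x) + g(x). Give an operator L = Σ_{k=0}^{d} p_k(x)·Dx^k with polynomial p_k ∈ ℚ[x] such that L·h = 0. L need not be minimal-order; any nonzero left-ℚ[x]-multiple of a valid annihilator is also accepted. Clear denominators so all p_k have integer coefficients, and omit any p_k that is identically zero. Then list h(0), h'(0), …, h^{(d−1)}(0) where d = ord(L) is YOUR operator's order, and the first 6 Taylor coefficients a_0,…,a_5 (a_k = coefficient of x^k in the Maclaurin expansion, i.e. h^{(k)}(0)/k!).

f: a_k = 0, -8, 0, 128/3, 0, -2048/5, …
g: a_k = 2, 8, 32, 128, 512, 2048, …
Sum ⇒ L₀ = lclm(L_f,L_g) in ℚ(x)⟨Dx⟩.
L = (32 - 512·x - 1536·x^2)·Dx + (-16 + 32·x - 256·x^2 - 1536·x^3)·Dx^2 + (1 - 256·x^4)·Dx^3  (order 3).
h: a_k = 2, 0, 32, 512/3, 512, 8192/5, …
ICs: h(0) = 2, h′(0) = 0, h′′(0) = 64.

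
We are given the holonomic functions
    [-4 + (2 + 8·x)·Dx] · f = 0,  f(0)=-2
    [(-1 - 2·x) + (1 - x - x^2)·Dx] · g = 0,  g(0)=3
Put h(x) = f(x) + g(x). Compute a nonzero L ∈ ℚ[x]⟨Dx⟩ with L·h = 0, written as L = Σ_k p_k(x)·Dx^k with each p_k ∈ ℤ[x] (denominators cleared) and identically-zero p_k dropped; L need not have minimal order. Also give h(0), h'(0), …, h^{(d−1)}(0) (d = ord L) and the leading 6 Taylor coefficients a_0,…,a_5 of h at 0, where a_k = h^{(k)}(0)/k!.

L = (12 + 48·x + 48·x^2 + 40·x^3) + (-8 - 30·x - 114·x^2 - 152·x^3 - 100·x^4)·Dx + (-1 + 5·x + 39·x^2 - 6·x^3 - 82·x^4 - 40·x^5)·Dx^2  (order 2).
h: a_k = 1, -1, 10, 1, 35, -32, …
ICs: h(0) = 1, h′(0) = -1.

f: a_k = -2, -4, 4, -8, 20, -56, …
g: a_k = 3, 3, 6, 9, 15, 24, …
L₀ := lclm(L_f,L_g); ord L₀ ≤ 1+1.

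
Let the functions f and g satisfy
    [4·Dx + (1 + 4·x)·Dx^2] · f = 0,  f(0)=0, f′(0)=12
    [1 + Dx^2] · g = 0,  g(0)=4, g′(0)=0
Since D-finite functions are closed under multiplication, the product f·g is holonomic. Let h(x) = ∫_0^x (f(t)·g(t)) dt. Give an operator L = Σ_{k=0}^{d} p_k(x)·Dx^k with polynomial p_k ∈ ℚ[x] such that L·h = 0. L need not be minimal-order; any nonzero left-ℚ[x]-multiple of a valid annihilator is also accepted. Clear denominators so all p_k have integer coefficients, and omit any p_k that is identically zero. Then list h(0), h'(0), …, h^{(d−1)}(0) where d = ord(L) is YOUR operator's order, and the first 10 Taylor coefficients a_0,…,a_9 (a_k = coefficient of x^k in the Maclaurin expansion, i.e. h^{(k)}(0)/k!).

f: a_k = 0, 12, -24, 64, -192, 3072/5, -2048, 49152/7, -24576, 262144/3, …
g: a_k = 4, 0, -2, 0, 1/6, 0, -1/180, 0, 1/10080, 0, …
Product ⇒ symmetric product L₀, ord ≤ 4.
h=∫₀ˣh₀: take L = L₀·Dx.
L = (-147 - 144·x - 224·x^2 + 256·x^3 + 256·x^4)·Dx + (-56 - 160·x + 384·x^2 + 512·x^3)·Dx^2 + (-150 - 160·x - 192·x^2 + 512·x^3 + 512·x^4)·Dx^3 + (-56 - 160·x + 384·x^2 + 512·x^3)·Dx^4 + (-3 - 16·x + 32·x^2 + 256·x^3 + 256·x^4)·Dx^5  (order 5).
h: a_k = 0, 0, 24, -32, 58, -144, 1943/5, -1116, 940403/280, -1413598/135, …
ICs: h(0) = 0, h′(0) = 0, h′′(0) = 48, h′′′(0) = -192, h′′′′(0) = 1392.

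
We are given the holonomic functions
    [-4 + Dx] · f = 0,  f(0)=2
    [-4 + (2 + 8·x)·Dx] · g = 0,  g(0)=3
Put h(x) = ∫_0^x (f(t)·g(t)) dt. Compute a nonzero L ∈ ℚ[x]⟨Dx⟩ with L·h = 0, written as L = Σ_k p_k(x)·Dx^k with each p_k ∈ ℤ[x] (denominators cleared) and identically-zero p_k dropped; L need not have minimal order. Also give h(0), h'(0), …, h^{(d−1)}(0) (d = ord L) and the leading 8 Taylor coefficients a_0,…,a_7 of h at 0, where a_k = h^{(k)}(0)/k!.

L = (-6 - 16·x)·Dx + (1 + 4·x)·Dx^2  (order 2).
h: a_k = 0, 6, 18, 28, 34, 132/5, 428/15, -712/105, …
ICs: h(0) = 0, h′(0) = 6.

f: a_k = 2, 8, 16, 64/3, 64/3, 256/15, 512/45, 2048/315, …
g: a_k = 3, 6, -6, 12, -30, 84, -252, 792, …
Sym-product of L_f,L_g gives L₀ (≤ ord 1).
Integrate: L := L₀·Dx.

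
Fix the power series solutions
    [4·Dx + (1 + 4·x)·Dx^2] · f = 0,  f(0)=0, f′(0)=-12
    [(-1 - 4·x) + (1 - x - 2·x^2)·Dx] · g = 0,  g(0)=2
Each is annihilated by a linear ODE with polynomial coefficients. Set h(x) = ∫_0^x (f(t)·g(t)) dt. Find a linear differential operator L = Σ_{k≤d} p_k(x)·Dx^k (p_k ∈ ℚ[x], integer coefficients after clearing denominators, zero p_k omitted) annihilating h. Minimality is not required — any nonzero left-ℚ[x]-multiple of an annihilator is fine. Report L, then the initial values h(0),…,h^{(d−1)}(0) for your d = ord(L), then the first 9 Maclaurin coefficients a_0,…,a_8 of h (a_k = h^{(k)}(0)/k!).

f: a_k = 0, -12, 24, -64, 192, -3072/5, 2048, -49152/7, 24576, …
g: a_k = 2, 2, 6, 10, 22, 42, 86, 170, 342, …
h₀=f·g: eliminate ⇒ L₀, order ≤ 2·1.
Integrate: L := L₀·Dx.
L = (8 + 32·x)·Dx + (-2 + 20·x + 40·x^2)·Dx^2 + (-1 - 3·x + 6·x^2 + 8·x^3)·Dx^3  (order 3).
h: a_k = 0, 0, -12, 8, -38, 56, -1044/5, 17016/35, -57513/35, …
ICs: h(0) = 0, h′(0) = 0, h′′(0) = -24.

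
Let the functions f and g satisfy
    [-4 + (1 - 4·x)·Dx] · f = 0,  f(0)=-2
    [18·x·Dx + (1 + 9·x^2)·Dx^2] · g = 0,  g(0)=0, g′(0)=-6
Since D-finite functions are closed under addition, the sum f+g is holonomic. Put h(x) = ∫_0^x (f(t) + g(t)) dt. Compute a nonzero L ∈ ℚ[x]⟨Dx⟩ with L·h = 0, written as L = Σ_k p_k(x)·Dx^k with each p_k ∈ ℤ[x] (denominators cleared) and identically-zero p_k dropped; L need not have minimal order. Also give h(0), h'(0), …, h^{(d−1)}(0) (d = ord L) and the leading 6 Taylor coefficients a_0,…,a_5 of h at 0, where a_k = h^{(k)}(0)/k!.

L = (-72 + 1152·x + 1944·x^2)·Dx^2 + (57 - 72·x + 765·x^2 + 1944·x^3)·Dx^3 + (-4 + 7·x + 63·x^3 + 324·x^4)·Dx^4  (order 4).
h: a_k = 0, -2, -7, -32/3, -55/2, -512/5, …
ICs: h(0) = 0, h′(0) = -2, h′′(0) = -14, h′′′(0) = -64.

f: a_k = -2, -8, -32, -128, -512, -2048, …
g: a_k = 0, -6, 0, 18, 0, -486/5, …
L₀ := lclm(L_f,L_g); ord L₀ ≤ 1+2.
h=∫h₀ ⇒ L = L₀·Dx.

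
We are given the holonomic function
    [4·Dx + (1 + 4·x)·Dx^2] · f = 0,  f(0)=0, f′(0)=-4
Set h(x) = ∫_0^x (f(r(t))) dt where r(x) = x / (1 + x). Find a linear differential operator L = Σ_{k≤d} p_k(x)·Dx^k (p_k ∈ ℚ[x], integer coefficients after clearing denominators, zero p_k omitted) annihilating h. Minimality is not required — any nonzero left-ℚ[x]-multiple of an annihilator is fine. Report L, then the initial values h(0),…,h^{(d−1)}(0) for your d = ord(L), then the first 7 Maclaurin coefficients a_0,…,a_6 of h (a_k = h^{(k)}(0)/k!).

L = (6 + 10·x)·Dx^2 + (1 + 6·x + 5·x^2)·Dx^3  (order 3).
h: a_k = 0, 0, -2, 4, -31/3, 156/5, -1562/15, …
ICs: h(0) = 0, h′(0) = 0, h′′(0) = -4.

f: a_k = 0, -4, 8, -64/3, 64, -1024/5, 2048/3, …
h₀=f(r): pull back L_f along r ⇒ L₀.
Integrate: L := L₀·Dx.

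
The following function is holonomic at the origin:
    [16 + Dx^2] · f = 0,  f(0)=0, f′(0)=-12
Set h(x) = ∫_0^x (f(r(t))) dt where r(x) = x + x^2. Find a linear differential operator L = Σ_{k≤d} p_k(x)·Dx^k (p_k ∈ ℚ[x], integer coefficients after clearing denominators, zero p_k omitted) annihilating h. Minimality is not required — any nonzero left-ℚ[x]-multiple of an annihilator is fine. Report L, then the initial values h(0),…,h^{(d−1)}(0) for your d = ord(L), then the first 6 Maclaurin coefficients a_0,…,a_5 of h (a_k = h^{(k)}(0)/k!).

f: a_k = 0, -12, 0, 32, 0, -128/5, …
h₀=f(r): pull back L_f along r ⇒ L₀.
h=∫h₀ ⇒ L = L₀·Dx.
L = (16 + 96·x + 192·x^2 + 128·x^3)·Dx - 2·Dx^2 + (1 + 2·x)·Dx^3  (order 3).
h: a_k = 0, 0, -6, -4, 8, 96/5, …
ICs: h(0) = 0, h′(0) = 0, h′′(0) = -12.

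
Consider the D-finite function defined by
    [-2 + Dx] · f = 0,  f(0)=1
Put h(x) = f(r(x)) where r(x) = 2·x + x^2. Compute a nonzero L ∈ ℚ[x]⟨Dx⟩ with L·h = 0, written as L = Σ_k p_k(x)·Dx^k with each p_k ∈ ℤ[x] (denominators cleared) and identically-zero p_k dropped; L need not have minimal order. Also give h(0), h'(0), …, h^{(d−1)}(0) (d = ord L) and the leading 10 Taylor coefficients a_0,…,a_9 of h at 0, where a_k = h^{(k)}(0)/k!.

L = (-4 - 4·x) + Dx  (order 1).
h: a_k = 1, 4, 10, 56/3, 86/3, 568/15, 1996/45, 2960/63, 14386/315, 116744/2835, …
ICs: h(0) = 1.

f: a_k = 1, 2, 2, 4/3, 2/3, 4/15, 4/45, 8/315, 2/315, 4/2835, …
Substitute x→r, Dx→(1/r')Dx; clear ⇒ L₀.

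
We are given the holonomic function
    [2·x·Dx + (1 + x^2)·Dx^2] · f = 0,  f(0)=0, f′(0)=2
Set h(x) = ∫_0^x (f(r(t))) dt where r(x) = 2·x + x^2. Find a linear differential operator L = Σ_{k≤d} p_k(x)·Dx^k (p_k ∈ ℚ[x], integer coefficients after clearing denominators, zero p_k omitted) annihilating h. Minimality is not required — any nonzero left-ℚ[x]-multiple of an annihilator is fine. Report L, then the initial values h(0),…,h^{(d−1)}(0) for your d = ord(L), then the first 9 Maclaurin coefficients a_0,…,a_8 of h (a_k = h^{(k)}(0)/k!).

f: a_k = 0, 2, 0, -2/3, 0, 2/5, 0, -2/7, 0, …
Substitute x→r, Dx→(1/r')Dx; clear ⇒ L₀.
h=∫h₀ ⇒ L = L₀·Dx.
L = (-1 + 8·x + 16·x^2 + 12·x^3 + 3·x^4)·Dx^2 + (1 + x + 4·x^2 + 8·x^3 + 5·x^4 + x^5)·Dx^3  (order 3).
h: a_k = 0, 0, 2, 2/3, -4/3, -8/5, 22/15, 94/21, -4/7, …
ICs: h(0) = 0, h′(0) = 0, h′′(0) = 4.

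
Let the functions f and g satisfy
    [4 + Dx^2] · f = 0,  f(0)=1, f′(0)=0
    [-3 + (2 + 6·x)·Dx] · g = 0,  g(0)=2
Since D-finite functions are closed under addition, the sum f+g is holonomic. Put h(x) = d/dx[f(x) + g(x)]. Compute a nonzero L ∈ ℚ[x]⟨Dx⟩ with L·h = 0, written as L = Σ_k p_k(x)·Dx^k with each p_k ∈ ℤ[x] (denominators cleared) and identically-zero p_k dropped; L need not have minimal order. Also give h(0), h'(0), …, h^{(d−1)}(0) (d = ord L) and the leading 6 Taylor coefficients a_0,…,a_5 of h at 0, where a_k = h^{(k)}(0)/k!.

L = (-1812 - 1152·x - 1728·x^2) + (-344 - 1800·x - 3456·x^2 - 3456·x^3)·Dx + (-453 - 288·x - 432·x^2)·Dx^2 + (-86 - 450·x - 864·x^2 - 864·x^3)·Dx^3  (order 3).
h: a_k = 3, -17/2, 81/8, -1087/48, 8505/128, -690953/3840, …
ICs: h(0) = 3, h′(0) = -17/2, h′′(0) = 81/4.

f: a_k = 1, 0, -2, 0, 2/3, 0, …
g: a_k = 2, 3, -9/4, 27/8, -405/64, 1701/128, …
Weyl lclm of L_f,L_g ⇒ L₀ (ord ≤ 3).
h₀' ⇒ L via d/dx closure of L₀.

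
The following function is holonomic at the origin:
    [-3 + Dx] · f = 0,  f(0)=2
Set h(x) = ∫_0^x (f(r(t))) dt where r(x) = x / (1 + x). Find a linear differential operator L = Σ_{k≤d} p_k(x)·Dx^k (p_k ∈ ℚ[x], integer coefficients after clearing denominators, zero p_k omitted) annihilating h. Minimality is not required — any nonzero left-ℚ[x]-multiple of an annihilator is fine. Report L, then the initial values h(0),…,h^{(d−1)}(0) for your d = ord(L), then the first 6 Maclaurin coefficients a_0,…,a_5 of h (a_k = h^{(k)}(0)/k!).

L = -3·Dx + (1 + 2·x + x^2)·Dx^2  (order 2).
h: a_k = 0, 2, 3, 1, -3/4, 3/20, …
ICs: h(0) = 0, h′(0) = 2.

f: a_k = 2, 6, 9, 9, 27/4, 81/20, …
Change of var in L_f (x↦r) gives L₀.
∫: right-multiply L₀ by Dx.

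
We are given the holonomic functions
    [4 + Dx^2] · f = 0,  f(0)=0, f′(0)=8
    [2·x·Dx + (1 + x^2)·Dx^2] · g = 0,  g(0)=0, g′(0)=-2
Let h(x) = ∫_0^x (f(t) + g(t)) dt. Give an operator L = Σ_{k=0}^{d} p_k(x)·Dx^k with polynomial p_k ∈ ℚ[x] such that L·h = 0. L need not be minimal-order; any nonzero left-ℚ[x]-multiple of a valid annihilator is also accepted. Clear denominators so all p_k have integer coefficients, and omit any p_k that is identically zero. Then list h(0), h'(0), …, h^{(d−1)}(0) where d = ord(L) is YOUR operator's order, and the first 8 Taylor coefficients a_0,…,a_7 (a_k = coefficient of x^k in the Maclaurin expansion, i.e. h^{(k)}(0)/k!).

f: a_k = 0, 8, 0, -16/3, 0, 16/15, 0, -32/315, …
g: a_k = 0, -2, 0, 2/3, 0, -2/5, 0, 2/7, …
Sum ⇒ L₀ = lclm(L_f,L_g) in ℚ(x)⟨Dx⟩.
∫: right-multiply L₀ by Dx.
L = (-32·x + 80·x^3 + 16·x^5)·Dx^2 + (4 + 32·x^2 + 36·x^4 + 8·x^6)·Dx^3 + (-8·x + 20·x^3 + 4·x^5)·Dx^4 + (1 + 8·x^2 + 9·x^4 + 2·x^6)·Dx^5  (order 5).
h: a_k = 0, 0, 3, 0, -7/6, 0, 1/9, 0, …
ICs: h(0) = 0, h′(0) = 0, h′′(0) = 6, h′′′(0) = 0, h′′′′(0) = -28.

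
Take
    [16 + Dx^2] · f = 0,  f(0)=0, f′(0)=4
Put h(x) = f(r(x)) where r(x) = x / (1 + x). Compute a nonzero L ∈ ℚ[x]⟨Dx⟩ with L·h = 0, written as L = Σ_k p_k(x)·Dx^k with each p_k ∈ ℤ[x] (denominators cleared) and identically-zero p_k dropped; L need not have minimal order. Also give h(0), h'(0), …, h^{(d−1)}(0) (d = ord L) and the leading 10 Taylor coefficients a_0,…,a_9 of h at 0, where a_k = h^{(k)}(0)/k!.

f: a_k = 0, 4, 0, -32/3, 0, 128/15, 0, -1024/315, 0, 2048/2835, …
Change of var in L_f (x↦r) gives L₀.
L = 16 + (2 + 6·x + 6·x^2 + 2·x^3)·Dx + (1 + 4·x + 6·x^2 + 4·x^3 + x^4)·Dx^2  (order 2).
h: a_k = 0, 4, -4, -20/3, 28, -772/15, 60, -9844/315, -2516/45, 120412/567, …
ICs: h(0) = 0, h′(0) = 4.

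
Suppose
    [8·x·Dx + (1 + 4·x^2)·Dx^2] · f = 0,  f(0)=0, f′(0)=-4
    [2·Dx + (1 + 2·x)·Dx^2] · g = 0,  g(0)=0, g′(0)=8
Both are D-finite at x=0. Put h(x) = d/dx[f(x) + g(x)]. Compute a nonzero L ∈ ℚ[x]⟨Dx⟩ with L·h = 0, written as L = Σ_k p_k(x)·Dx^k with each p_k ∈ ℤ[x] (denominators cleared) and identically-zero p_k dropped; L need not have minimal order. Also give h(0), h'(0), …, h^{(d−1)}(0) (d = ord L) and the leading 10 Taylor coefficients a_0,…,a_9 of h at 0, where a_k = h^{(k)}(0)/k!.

L = (-8 - 48·x + 96·x^2 + 64·x^3) + (-8 - 16·x + 192·x^3 + 128·x^4)·Dx + (-1 + 2·x + 8·x^2 + 16·x^3 + 48·x^4 + 32·x^5)·Dx^2  (order 2).
h: a_k = 4, -16, 48, -64, 64, -256, 768, -1024, 1024, -4096, …
ICs: h(0) = 4, h′(0) = -16.

f: a_k = 0, -4, 0, 16/3, 0, -64/5, 0, 256/7, 0, -1024/9, …
g: a_k = 0, 8, -8, 32/3, -16, 128/5, -128/3, 512/7, -128, 2048/9, …
h₀=f+g: left-lcm gives L₀, ord ≤ 4.
h₀' ⇒ L via d/dx closure of L₀.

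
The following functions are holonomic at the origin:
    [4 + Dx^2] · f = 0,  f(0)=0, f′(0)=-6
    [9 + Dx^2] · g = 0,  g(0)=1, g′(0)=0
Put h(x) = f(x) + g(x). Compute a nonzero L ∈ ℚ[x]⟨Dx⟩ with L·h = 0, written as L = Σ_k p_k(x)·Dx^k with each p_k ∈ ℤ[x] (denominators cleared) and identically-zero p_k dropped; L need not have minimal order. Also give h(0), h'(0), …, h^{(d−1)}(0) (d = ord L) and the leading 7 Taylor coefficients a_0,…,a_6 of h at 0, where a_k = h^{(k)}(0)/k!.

L = 36 + 13·Dx^2 + Dx^4  (order 4).
h: a_k = 1, -6, -9/2, 4, 27/8, -4/5, -81/80, …
ICs: h(0) = 1, h′(0) = -6, h′′(0) = -9, h′′′(0) = 24.

f: a_k = 0, -6, 0, 4, 0, -4/5, 0, …
g: a_k = 1, 0, -9/2, 0, 27/8, 0, -81/80, …
Sum ⇒ L₀ = lclm(L_f,L_g) in ℚ(x)⟨Dx⟩.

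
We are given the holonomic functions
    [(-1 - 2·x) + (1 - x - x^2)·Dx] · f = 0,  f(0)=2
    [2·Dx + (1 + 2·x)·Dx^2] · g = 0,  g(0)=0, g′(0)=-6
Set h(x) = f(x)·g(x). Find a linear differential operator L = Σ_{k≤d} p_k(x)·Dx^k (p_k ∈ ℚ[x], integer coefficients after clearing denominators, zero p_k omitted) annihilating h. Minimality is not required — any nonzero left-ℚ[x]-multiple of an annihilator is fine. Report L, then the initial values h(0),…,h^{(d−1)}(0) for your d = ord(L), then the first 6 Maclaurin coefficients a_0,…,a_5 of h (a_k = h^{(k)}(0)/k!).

L = (4 + 8·x) + (10·x + 10·x^2)·Dx + (-1 - x + 3·x^2 + 2·x^3)·Dx^2  (order 2).
h: a_k = 0, -12, 0, -28, -4, -352/5, …
ICs: h(0) = 0, h′(0) = -12.

f: a_k = 2, 2, 4, 6, 10, 16, …
g: a_k = 0, -6, 6, -8, 12, -96/5, …
h₀=f·g: eliminate ⇒ L₀, order ≤ 1·2.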